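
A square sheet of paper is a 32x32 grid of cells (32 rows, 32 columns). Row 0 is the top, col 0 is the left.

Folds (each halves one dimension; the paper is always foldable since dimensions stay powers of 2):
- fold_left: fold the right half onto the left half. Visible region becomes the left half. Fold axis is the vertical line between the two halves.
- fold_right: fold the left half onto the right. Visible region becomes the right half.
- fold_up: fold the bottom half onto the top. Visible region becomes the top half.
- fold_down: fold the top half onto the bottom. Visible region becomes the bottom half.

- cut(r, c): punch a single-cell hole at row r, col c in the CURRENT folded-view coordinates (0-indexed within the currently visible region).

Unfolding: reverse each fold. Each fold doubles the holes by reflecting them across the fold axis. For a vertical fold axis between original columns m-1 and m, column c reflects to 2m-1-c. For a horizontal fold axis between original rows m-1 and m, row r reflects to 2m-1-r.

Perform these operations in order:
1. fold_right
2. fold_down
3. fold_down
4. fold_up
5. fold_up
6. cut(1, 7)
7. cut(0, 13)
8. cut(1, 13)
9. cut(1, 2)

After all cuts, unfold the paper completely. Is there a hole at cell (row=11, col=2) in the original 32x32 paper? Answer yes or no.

Op 1 fold_right: fold axis v@16; visible region now rows[0,32) x cols[16,32) = 32x16
Op 2 fold_down: fold axis h@16; visible region now rows[16,32) x cols[16,32) = 16x16
Op 3 fold_down: fold axis h@24; visible region now rows[24,32) x cols[16,32) = 8x16
Op 4 fold_up: fold axis h@28; visible region now rows[24,28) x cols[16,32) = 4x16
Op 5 fold_up: fold axis h@26; visible region now rows[24,26) x cols[16,32) = 2x16
Op 6 cut(1, 7): punch at orig (25,23); cuts so far [(25, 23)]; region rows[24,26) x cols[16,32) = 2x16
Op 7 cut(0, 13): punch at orig (24,29); cuts so far [(24, 29), (25, 23)]; region rows[24,26) x cols[16,32) = 2x16
Op 8 cut(1, 13): punch at orig (25,29); cuts so far [(24, 29), (25, 23), (25, 29)]; region rows[24,26) x cols[16,32) = 2x16
Op 9 cut(1, 2): punch at orig (25,18); cuts so far [(24, 29), (25, 18), (25, 23), (25, 29)]; region rows[24,26) x cols[16,32) = 2x16
Unfold 1 (reflect across h@26): 8 holes -> [(24, 29), (25, 18), (25, 23), (25, 29), (26, 18), (26, 23), (26, 29), (27, 29)]
Unfold 2 (reflect across h@28): 16 holes -> [(24, 29), (25, 18), (25, 23), (25, 29), (26, 18), (26, 23), (26, 29), (27, 29), (28, 29), (29, 18), (29, 23), (29, 29), (30, 18), (30, 23), (30, 29), (31, 29)]
Unfold 3 (reflect across h@24): 32 holes -> [(16, 29), (17, 18), (17, 23), (17, 29), (18, 18), (18, 23), (18, 29), (19, 29), (20, 29), (21, 18), (21, 23), (21, 29), (22, 18), (22, 23), (22, 29), (23, 29), (24, 29), (25, 18), (25, 23), (25, 29), (26, 18), (26, 23), (26, 29), (27, 29), (28, 29), (29, 18), (29, 23), (29, 29), (30, 18), (30, 23), (30, 29), (31, 29)]
Unfold 4 (reflect across h@16): 64 holes -> [(0, 29), (1, 18), (1, 23), (1, 29), (2, 18), (2, 23), (2, 29), (3, 29), (4, 29), (5, 18), (5, 23), (5, 29), (6, 18), (6, 23), (6, 29), (7, 29), (8, 29), (9, 18), (9, 23), (9, 29), (10, 18), (10, 23), (10, 29), (11, 29), (12, 29), (13, 18), (13, 23), (13, 29), (14, 18), (14, 23), (14, 29), (15, 29), (16, 29), (17, 18), (17, 23), (17, 29), (18, 18), (18, 23), (18, 29), (19, 29), (20, 29), (21, 18), (21, 23), (21, 29), (22, 18), (22, 23), (22, 29), (23, 29), (24, 29), (25, 18), (25, 23), (25, 29), (26, 18), (26, 23), (26, 29), (27, 29), (28, 29), (29, 18), (29, 23), (29, 29), (30, 18), (30, 23), (30, 29), (31, 29)]
Unfold 5 (reflect across v@16): 128 holes -> [(0, 2), (0, 29), (1, 2), (1, 8), (1, 13), (1, 18), (1, 23), (1, 29), (2, 2), (2, 8), (2, 13), (2, 18), (2, 23), (2, 29), (3, 2), (3, 29), (4, 2), (4, 29), (5, 2), (5, 8), (5, 13), (5, 18), (5, 23), (5, 29), (6, 2), (6, 8), (6, 13), (6, 18), (6, 23), (6, 29), (7, 2), (7, 29), (8, 2), (8, 29), (9, 2), (9, 8), (9, 13), (9, 18), (9, 23), (9, 29), (10, 2), (10, 8), (10, 13), (10, 18), (10, 23), (10, 29), (11, 2), (11, 29), (12, 2), (12, 29), (13, 2), (13, 8), (13, 13), (13, 18), (13, 23), (13, 29), (14, 2), (14, 8), (14, 13), (14, 18), (14, 23), (14, 29), (15, 2), (15, 29), (16, 2), (16, 29), (17, 2), (17, 8), (17, 13), (17, 18), (17, 23), (17, 29), (18, 2), (18, 8), (18, 13), (18, 18), (18, 23), (18, 29), (19, 2), (19, 29), (20, 2), (20, 29), (21, 2), (21, 8), (21, 13), (21, 18), (21, 23), (21, 29), (22, 2), (22, 8), (22, 13), (22, 18), (22, 23), (22, 29), (23, 2), (23, 29), (24, 2), (24, 29), (25, 2), (25, 8), (25, 13), (25, 18), (25, 23), (25, 29), (26, 2), (26, 8), (26, 13), (26, 18), (26, 23), (26, 29), (27, 2), (27, 29), (28, 2), (28, 29), (29, 2), (29, 8), (29, 13), (29, 18), (29, 23), (29, 29), (30, 2), (30, 8), (30, 13), (30, 18), (30, 23), (30, 29), (31, 2), (31, 29)]
Holes: [(0, 2), (0, 29), (1, 2), (1, 8), (1, 13), (1, 18), (1, 23), (1, 29), (2, 2), (2, 8), (2, 13), (2, 18), (2, 23), (2, 29), (3, 2), (3, 29), (4, 2), (4, 29), (5, 2), (5, 8), (5, 13), (5, 18), (5, 23), (5, 29), (6, 2), (6, 8), (6, 13), (6, 18), (6, 23), (6, 29), (7, 2), (7, 29), (8, 2), (8, 29), (9, 2), (9, 8), (9, 13), (9, 18), (9, 23), (9, 29), (10, 2), (10, 8), (10, 13), (10, 18), (10, 23), (10, 29), (11, 2), (11, 29), (12, 2), (12, 29), (13, 2), (13, 8), (13, 13), (13, 18), (13, 23), (13, 29), (14, 2), (14, 8), (14, 13), (14, 18), (14, 23), (14, 29), (15, 2), (15, 29), (16, 2), (16, 29), (17, 2), (17, 8), (17, 13), (17, 18), (17, 23), (17, 29), (18, 2), (18, 8), (18, 13), (18, 18), (18, 23), (18, 29), (19, 2), (19, 29), (20, 2), (20, 29), (21, 2), (21, 8), (21, 13), (21, 18), (21, 23), (21, 29), (22, 2), (22, 8), (22, 13), (22, 18), (22, 23), (22, 29), (23, 2), (23, 29), (24, 2), (24, 29), (25, 2), (25, 8), (25, 13), (25, 18), (25, 23), (25, 29), (26, 2), (26, 8), (26, 13), (26, 18), (26, 23), (26, 29), (27, 2), (27, 29), (28, 2), (28, 29), (29, 2), (29, 8), (29, 13), (29, 18), (29, 23), (29, 29), (30, 2), (30, 8), (30, 13), (30, 18), (30, 23), (30, 29), (31, 2), (31, 29)]

Answer: yes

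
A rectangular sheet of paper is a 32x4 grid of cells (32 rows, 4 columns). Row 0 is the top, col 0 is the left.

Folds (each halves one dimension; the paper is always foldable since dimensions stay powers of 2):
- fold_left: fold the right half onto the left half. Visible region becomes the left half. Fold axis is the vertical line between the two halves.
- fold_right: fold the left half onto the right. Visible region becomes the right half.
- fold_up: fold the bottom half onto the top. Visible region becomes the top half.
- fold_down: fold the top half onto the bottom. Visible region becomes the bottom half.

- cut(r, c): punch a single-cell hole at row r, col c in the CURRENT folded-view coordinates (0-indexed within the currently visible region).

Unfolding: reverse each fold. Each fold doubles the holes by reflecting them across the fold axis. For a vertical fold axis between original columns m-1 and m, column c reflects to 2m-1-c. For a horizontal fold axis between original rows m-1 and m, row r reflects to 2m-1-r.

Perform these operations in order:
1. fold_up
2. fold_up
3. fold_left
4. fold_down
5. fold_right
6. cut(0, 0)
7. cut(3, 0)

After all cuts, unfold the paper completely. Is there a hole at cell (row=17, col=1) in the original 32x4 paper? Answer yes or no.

Answer: no

Derivation:
Op 1 fold_up: fold axis h@16; visible region now rows[0,16) x cols[0,4) = 16x4
Op 2 fold_up: fold axis h@8; visible region now rows[0,8) x cols[0,4) = 8x4
Op 3 fold_left: fold axis v@2; visible region now rows[0,8) x cols[0,2) = 8x2
Op 4 fold_down: fold axis h@4; visible region now rows[4,8) x cols[0,2) = 4x2
Op 5 fold_right: fold axis v@1; visible region now rows[4,8) x cols[1,2) = 4x1
Op 6 cut(0, 0): punch at orig (4,1); cuts so far [(4, 1)]; region rows[4,8) x cols[1,2) = 4x1
Op 7 cut(3, 0): punch at orig (7,1); cuts so far [(4, 1), (7, 1)]; region rows[4,8) x cols[1,2) = 4x1
Unfold 1 (reflect across v@1): 4 holes -> [(4, 0), (4, 1), (7, 0), (7, 1)]
Unfold 2 (reflect across h@4): 8 holes -> [(0, 0), (0, 1), (3, 0), (3, 1), (4, 0), (4, 1), (7, 0), (7, 1)]
Unfold 3 (reflect across v@2): 16 holes -> [(0, 0), (0, 1), (0, 2), (0, 3), (3, 0), (3, 1), (3, 2), (3, 3), (4, 0), (4, 1), (4, 2), (4, 3), (7, 0), (7, 1), (7, 2), (7, 3)]
Unfold 4 (reflect across h@8): 32 holes -> [(0, 0), (0, 1), (0, 2), (0, 3), (3, 0), (3, 1), (3, 2), (3, 3), (4, 0), (4, 1), (4, 2), (4, 3), (7, 0), (7, 1), (7, 2), (7, 3), (8, 0), (8, 1), (8, 2), (8, 3), (11, 0), (11, 1), (11, 2), (11, 3), (12, 0), (12, 1), (12, 2), (12, 3), (15, 0), (15, 1), (15, 2), (15, 3)]
Unfold 5 (reflect across h@16): 64 holes -> [(0, 0), (0, 1), (0, 2), (0, 3), (3, 0), (3, 1), (3, 2), (3, 3), (4, 0), (4, 1), (4, 2), (4, 3), (7, 0), (7, 1), (7, 2), (7, 3), (8, 0), (8, 1), (8, 2), (8, 3), (11, 0), (11, 1), (11, 2), (11, 3), (12, 0), (12, 1), (12, 2), (12, 3), (15, 0), (15, 1), (15, 2), (15, 3), (16, 0), (16, 1), (16, 2), (16, 3), (19, 0), (19, 1), (19, 2), (19, 3), (20, 0), (20, 1), (20, 2), (20, 3), (23, 0), (23, 1), (23, 2), (23, 3), (24, 0), (24, 1), (24, 2), (24, 3), (27, 0), (27, 1), (27, 2), (27, 3), (28, 0), (28, 1), (28, 2), (28, 3), (31, 0), (31, 1), (31, 2), (31, 3)]
Holes: [(0, 0), (0, 1), (0, 2), (0, 3), (3, 0), (3, 1), (3, 2), (3, 3), (4, 0), (4, 1), (4, 2), (4, 3), (7, 0), (7, 1), (7, 2), (7, 3), (8, 0), (8, 1), (8, 2), (8, 3), (11, 0), (11, 1), (11, 2), (11, 3), (12, 0), (12, 1), (12, 2), (12, 3), (15, 0), (15, 1), (15, 2), (15, 3), (16, 0), (16, 1), (16, 2), (16, 3), (19, 0), (19, 1), (19, 2), (19, 3), (20, 0), (20, 1), (20, 2), (20, 3), (23, 0), (23, 1), (23, 2), (23, 3), (24, 0), (24, 1), (24, 2), (24, 3), (27, 0), (27, 1), (27, 2), (27, 3), (28, 0), (28, 1), (28, 2), (28, 3), (31, 0), (31, 1), (31, 2), (31, 3)]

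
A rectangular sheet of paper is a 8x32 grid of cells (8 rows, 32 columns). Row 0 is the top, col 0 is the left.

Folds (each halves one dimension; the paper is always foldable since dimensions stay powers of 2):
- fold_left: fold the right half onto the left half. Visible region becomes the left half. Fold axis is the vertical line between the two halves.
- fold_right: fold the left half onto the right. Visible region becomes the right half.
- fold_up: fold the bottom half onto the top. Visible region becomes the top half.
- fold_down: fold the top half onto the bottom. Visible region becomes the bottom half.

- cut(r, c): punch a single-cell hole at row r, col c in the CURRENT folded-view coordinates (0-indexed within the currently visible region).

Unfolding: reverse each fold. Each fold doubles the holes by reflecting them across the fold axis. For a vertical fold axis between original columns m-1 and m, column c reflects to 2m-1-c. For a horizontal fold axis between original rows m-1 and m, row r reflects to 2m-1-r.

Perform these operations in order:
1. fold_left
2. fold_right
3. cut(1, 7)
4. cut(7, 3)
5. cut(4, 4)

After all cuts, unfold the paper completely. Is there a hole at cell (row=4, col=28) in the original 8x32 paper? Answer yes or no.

Answer: yes

Derivation:
Op 1 fold_left: fold axis v@16; visible region now rows[0,8) x cols[0,16) = 8x16
Op 2 fold_right: fold axis v@8; visible region now rows[0,8) x cols[8,16) = 8x8
Op 3 cut(1, 7): punch at orig (1,15); cuts so far [(1, 15)]; region rows[0,8) x cols[8,16) = 8x8
Op 4 cut(7, 3): punch at orig (7,11); cuts so far [(1, 15), (7, 11)]; region rows[0,8) x cols[8,16) = 8x8
Op 5 cut(4, 4): punch at orig (4,12); cuts so far [(1, 15), (4, 12), (7, 11)]; region rows[0,8) x cols[8,16) = 8x8
Unfold 1 (reflect across v@8): 6 holes -> [(1, 0), (1, 15), (4, 3), (4, 12), (7, 4), (7, 11)]
Unfold 2 (reflect across v@16): 12 holes -> [(1, 0), (1, 15), (1, 16), (1, 31), (4, 3), (4, 12), (4, 19), (4, 28), (7, 4), (7, 11), (7, 20), (7, 27)]
Holes: [(1, 0), (1, 15), (1, 16), (1, 31), (4, 3), (4, 12), (4, 19), (4, 28), (7, 4), (7, 11), (7, 20), (7, 27)]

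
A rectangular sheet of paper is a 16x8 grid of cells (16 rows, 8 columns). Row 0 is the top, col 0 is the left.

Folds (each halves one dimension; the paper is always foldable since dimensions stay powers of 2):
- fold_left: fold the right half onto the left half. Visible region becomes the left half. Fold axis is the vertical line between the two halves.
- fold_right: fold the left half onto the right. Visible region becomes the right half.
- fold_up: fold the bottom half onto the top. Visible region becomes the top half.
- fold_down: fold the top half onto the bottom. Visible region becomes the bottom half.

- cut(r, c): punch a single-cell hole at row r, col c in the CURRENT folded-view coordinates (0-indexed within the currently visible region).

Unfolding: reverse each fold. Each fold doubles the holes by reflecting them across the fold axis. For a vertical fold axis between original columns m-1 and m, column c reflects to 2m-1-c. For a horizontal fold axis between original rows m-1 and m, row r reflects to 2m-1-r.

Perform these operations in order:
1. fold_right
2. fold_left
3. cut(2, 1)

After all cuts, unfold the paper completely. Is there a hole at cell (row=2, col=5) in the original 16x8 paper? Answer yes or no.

Answer: yes

Derivation:
Op 1 fold_right: fold axis v@4; visible region now rows[0,16) x cols[4,8) = 16x4
Op 2 fold_left: fold axis v@6; visible region now rows[0,16) x cols[4,6) = 16x2
Op 3 cut(2, 1): punch at orig (2,5); cuts so far [(2, 5)]; region rows[0,16) x cols[4,6) = 16x2
Unfold 1 (reflect across v@6): 2 holes -> [(2, 5), (2, 6)]
Unfold 2 (reflect across v@4): 4 holes -> [(2, 1), (2, 2), (2, 5), (2, 6)]
Holes: [(2, 1), (2, 2), (2, 5), (2, 6)]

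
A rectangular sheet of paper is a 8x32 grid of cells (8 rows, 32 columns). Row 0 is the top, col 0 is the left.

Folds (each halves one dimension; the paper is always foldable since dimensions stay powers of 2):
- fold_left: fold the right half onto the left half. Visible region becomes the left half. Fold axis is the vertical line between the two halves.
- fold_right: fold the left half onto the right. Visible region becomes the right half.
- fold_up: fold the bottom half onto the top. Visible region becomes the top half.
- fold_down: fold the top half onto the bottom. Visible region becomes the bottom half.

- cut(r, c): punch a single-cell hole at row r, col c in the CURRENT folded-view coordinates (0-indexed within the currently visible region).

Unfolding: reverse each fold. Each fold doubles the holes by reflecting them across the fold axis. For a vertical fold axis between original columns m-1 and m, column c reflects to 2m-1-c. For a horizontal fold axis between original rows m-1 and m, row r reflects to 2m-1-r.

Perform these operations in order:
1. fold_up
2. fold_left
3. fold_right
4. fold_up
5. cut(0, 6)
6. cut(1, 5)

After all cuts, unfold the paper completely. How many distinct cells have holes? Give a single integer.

Op 1 fold_up: fold axis h@4; visible region now rows[0,4) x cols[0,32) = 4x32
Op 2 fold_left: fold axis v@16; visible region now rows[0,4) x cols[0,16) = 4x16
Op 3 fold_right: fold axis v@8; visible region now rows[0,4) x cols[8,16) = 4x8
Op 4 fold_up: fold axis h@2; visible region now rows[0,2) x cols[8,16) = 2x8
Op 5 cut(0, 6): punch at orig (0,14); cuts so far [(0, 14)]; region rows[0,2) x cols[8,16) = 2x8
Op 6 cut(1, 5): punch at orig (1,13); cuts so far [(0, 14), (1, 13)]; region rows[0,2) x cols[8,16) = 2x8
Unfold 1 (reflect across h@2): 4 holes -> [(0, 14), (1, 13), (2, 13), (3, 14)]
Unfold 2 (reflect across v@8): 8 holes -> [(0, 1), (0, 14), (1, 2), (1, 13), (2, 2), (2, 13), (3, 1), (3, 14)]
Unfold 3 (reflect across v@16): 16 holes -> [(0, 1), (0, 14), (0, 17), (0, 30), (1, 2), (1, 13), (1, 18), (1, 29), (2, 2), (2, 13), (2, 18), (2, 29), (3, 1), (3, 14), (3, 17), (3, 30)]
Unfold 4 (reflect across h@4): 32 holes -> [(0, 1), (0, 14), (0, 17), (0, 30), (1, 2), (1, 13), (1, 18), (1, 29), (2, 2), (2, 13), (2, 18), (2, 29), (3, 1), (3, 14), (3, 17), (3, 30), (4, 1), (4, 14), (4, 17), (4, 30), (5, 2), (5, 13), (5, 18), (5, 29), (6, 2), (6, 13), (6, 18), (6, 29), (7, 1), (7, 14), (7, 17), (7, 30)]

Answer: 32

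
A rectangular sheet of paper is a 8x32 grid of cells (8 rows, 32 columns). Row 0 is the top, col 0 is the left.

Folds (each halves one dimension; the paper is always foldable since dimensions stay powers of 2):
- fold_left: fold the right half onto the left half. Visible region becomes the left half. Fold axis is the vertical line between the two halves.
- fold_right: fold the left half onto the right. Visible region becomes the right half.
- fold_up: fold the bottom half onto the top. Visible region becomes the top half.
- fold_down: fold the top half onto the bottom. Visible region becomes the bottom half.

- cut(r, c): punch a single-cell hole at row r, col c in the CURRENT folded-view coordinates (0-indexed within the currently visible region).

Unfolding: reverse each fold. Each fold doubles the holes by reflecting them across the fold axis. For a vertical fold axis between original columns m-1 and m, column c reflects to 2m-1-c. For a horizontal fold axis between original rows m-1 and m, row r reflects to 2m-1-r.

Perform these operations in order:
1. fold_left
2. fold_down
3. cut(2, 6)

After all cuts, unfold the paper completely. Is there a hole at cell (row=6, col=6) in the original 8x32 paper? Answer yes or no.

Answer: yes

Derivation:
Op 1 fold_left: fold axis v@16; visible region now rows[0,8) x cols[0,16) = 8x16
Op 2 fold_down: fold axis h@4; visible region now rows[4,8) x cols[0,16) = 4x16
Op 3 cut(2, 6): punch at orig (6,6); cuts so far [(6, 6)]; region rows[4,8) x cols[0,16) = 4x16
Unfold 1 (reflect across h@4): 2 holes -> [(1, 6), (6, 6)]
Unfold 2 (reflect across v@16): 4 holes -> [(1, 6), (1, 25), (6, 6), (6, 25)]
Holes: [(1, 6), (1, 25), (6, 6), (6, 25)]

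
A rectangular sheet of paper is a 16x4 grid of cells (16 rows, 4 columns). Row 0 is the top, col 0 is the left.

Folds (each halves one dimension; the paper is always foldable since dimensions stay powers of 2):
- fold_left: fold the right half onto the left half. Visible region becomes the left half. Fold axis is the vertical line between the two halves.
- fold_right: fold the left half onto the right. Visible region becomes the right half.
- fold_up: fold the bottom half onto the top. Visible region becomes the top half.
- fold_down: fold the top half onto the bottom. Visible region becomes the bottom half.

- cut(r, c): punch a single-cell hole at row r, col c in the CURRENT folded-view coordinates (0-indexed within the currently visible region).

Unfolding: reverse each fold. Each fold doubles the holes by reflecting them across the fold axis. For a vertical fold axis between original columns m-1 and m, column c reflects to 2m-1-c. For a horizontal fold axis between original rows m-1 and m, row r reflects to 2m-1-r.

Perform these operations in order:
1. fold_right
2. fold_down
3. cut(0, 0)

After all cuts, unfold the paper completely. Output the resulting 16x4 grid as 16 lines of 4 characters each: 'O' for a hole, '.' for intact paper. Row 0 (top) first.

Answer: ....
....
....
....
....
....
....
.OO.
.OO.
....
....
....
....
....
....
....

Derivation:
Op 1 fold_right: fold axis v@2; visible region now rows[0,16) x cols[2,4) = 16x2
Op 2 fold_down: fold axis h@8; visible region now rows[8,16) x cols[2,4) = 8x2
Op 3 cut(0, 0): punch at orig (8,2); cuts so far [(8, 2)]; region rows[8,16) x cols[2,4) = 8x2
Unfold 1 (reflect across h@8): 2 holes -> [(7, 2), (8, 2)]
Unfold 2 (reflect across v@2): 4 holes -> [(7, 1), (7, 2), (8, 1), (8, 2)]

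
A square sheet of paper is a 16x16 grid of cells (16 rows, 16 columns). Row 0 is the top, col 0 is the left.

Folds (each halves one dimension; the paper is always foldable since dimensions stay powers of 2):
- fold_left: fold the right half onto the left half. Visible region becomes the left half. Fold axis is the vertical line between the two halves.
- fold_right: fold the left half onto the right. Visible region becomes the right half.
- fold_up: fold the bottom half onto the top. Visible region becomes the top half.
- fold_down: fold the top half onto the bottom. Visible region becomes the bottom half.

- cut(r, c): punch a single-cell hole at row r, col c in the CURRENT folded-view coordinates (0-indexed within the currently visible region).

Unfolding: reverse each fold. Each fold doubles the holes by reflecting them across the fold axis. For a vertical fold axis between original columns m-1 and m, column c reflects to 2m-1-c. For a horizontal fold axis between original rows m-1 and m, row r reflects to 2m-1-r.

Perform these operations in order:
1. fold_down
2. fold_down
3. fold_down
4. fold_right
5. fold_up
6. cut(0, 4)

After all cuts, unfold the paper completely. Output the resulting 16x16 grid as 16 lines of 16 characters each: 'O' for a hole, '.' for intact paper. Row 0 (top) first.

Op 1 fold_down: fold axis h@8; visible region now rows[8,16) x cols[0,16) = 8x16
Op 2 fold_down: fold axis h@12; visible region now rows[12,16) x cols[0,16) = 4x16
Op 3 fold_down: fold axis h@14; visible region now rows[14,16) x cols[0,16) = 2x16
Op 4 fold_right: fold axis v@8; visible region now rows[14,16) x cols[8,16) = 2x8
Op 5 fold_up: fold axis h@15; visible region now rows[14,15) x cols[8,16) = 1x8
Op 6 cut(0, 4): punch at orig (14,12); cuts so far [(14, 12)]; region rows[14,15) x cols[8,16) = 1x8
Unfold 1 (reflect across h@15): 2 holes -> [(14, 12), (15, 12)]
Unfold 2 (reflect across v@8): 4 holes -> [(14, 3), (14, 12), (15, 3), (15, 12)]
Unfold 3 (reflect across h@14): 8 holes -> [(12, 3), (12, 12), (13, 3), (13, 12), (14, 3), (14, 12), (15, 3), (15, 12)]
Unfold 4 (reflect across h@12): 16 holes -> [(8, 3), (8, 12), (9, 3), (9, 12), (10, 3), (10, 12), (11, 3), (11, 12), (12, 3), (12, 12), (13, 3), (13, 12), (14, 3), (14, 12), (15, 3), (15, 12)]
Unfold 5 (reflect across h@8): 32 holes -> [(0, 3), (0, 12), (1, 3), (1, 12), (2, 3), (2, 12), (3, 3), (3, 12), (4, 3), (4, 12), (5, 3), (5, 12), (6, 3), (6, 12), (7, 3), (7, 12), (8, 3), (8, 12), (9, 3), (9, 12), (10, 3), (10, 12), (11, 3), (11, 12), (12, 3), (12, 12), (13, 3), (13, 12), (14, 3), (14, 12), (15, 3), (15, 12)]

Answer: ...O........O...
...O........O...
...O........O...
...O........O...
...O........O...
...O........O...
...O........O...
...O........O...
...O........O...
...O........O...
...O........O...
...O........O...
...O........O...
...O........O...
...O........O...
...O........O...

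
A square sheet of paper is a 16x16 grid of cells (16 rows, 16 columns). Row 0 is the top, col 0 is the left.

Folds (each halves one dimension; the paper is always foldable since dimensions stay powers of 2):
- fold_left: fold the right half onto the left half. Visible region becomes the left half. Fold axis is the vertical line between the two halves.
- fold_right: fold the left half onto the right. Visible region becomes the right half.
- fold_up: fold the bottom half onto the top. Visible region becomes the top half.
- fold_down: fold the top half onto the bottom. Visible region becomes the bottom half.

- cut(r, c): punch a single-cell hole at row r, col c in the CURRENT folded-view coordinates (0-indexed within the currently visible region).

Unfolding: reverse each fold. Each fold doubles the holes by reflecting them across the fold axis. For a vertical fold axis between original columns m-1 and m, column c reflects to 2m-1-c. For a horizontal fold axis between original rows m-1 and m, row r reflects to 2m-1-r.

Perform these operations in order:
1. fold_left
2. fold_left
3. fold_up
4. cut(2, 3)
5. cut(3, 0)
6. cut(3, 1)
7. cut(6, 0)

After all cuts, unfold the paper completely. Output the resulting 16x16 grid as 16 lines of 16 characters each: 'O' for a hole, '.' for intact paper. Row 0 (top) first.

Op 1 fold_left: fold axis v@8; visible region now rows[0,16) x cols[0,8) = 16x8
Op 2 fold_left: fold axis v@4; visible region now rows[0,16) x cols[0,4) = 16x4
Op 3 fold_up: fold axis h@8; visible region now rows[0,8) x cols[0,4) = 8x4
Op 4 cut(2, 3): punch at orig (2,3); cuts so far [(2, 3)]; region rows[0,8) x cols[0,4) = 8x4
Op 5 cut(3, 0): punch at orig (3,0); cuts so far [(2, 3), (3, 0)]; region rows[0,8) x cols[0,4) = 8x4
Op 6 cut(3, 1): punch at orig (3,1); cuts so far [(2, 3), (3, 0), (3, 1)]; region rows[0,8) x cols[0,4) = 8x4
Op 7 cut(6, 0): punch at orig (6,0); cuts so far [(2, 3), (3, 0), (3, 1), (6, 0)]; region rows[0,8) x cols[0,4) = 8x4
Unfold 1 (reflect across h@8): 8 holes -> [(2, 3), (3, 0), (3, 1), (6, 0), (9, 0), (12, 0), (12, 1), (13, 3)]
Unfold 2 (reflect across v@4): 16 holes -> [(2, 3), (2, 4), (3, 0), (3, 1), (3, 6), (3, 7), (6, 0), (6, 7), (9, 0), (9, 7), (12, 0), (12, 1), (12, 6), (12, 7), (13, 3), (13, 4)]
Unfold 3 (reflect across v@8): 32 holes -> [(2, 3), (2, 4), (2, 11), (2, 12), (3, 0), (3, 1), (3, 6), (3, 7), (3, 8), (3, 9), (3, 14), (3, 15), (6, 0), (6, 7), (6, 8), (6, 15), (9, 0), (9, 7), (9, 8), (9, 15), (12, 0), (12, 1), (12, 6), (12, 7), (12, 8), (12, 9), (12, 14), (12, 15), (13, 3), (13, 4), (13, 11), (13, 12)]

Answer: ................
................
...OO......OO...
OO....OOOO....OO
................
................
O......OO......O
................
................
O......OO......O
................
................
OO....OOOO....OO
...OO......OO...
................
................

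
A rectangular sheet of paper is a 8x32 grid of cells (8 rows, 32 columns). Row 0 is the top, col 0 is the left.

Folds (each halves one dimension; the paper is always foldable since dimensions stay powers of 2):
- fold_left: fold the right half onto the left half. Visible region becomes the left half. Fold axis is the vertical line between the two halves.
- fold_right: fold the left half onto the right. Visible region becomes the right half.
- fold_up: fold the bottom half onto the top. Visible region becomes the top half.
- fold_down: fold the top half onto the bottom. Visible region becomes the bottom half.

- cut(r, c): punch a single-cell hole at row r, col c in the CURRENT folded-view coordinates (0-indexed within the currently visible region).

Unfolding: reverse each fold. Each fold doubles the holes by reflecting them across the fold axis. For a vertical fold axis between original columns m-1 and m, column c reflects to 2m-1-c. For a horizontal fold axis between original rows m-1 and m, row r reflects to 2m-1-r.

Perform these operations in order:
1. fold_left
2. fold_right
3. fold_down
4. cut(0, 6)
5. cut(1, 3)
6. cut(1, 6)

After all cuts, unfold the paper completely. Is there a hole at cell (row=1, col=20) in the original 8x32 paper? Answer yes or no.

Answer: no

Derivation:
Op 1 fold_left: fold axis v@16; visible region now rows[0,8) x cols[0,16) = 8x16
Op 2 fold_right: fold axis v@8; visible region now rows[0,8) x cols[8,16) = 8x8
Op 3 fold_down: fold axis h@4; visible region now rows[4,8) x cols[8,16) = 4x8
Op 4 cut(0, 6): punch at orig (4,14); cuts so far [(4, 14)]; region rows[4,8) x cols[8,16) = 4x8
Op 5 cut(1, 3): punch at orig (5,11); cuts so far [(4, 14), (5, 11)]; region rows[4,8) x cols[8,16) = 4x8
Op 6 cut(1, 6): punch at orig (5,14); cuts so far [(4, 14), (5, 11), (5, 14)]; region rows[4,8) x cols[8,16) = 4x8
Unfold 1 (reflect across h@4): 6 holes -> [(2, 11), (2, 14), (3, 14), (4, 14), (5, 11), (5, 14)]
Unfold 2 (reflect across v@8): 12 holes -> [(2, 1), (2, 4), (2, 11), (2, 14), (3, 1), (3, 14), (4, 1), (4, 14), (5, 1), (5, 4), (5, 11), (5, 14)]
Unfold 3 (reflect across v@16): 24 holes -> [(2, 1), (2, 4), (2, 11), (2, 14), (2, 17), (2, 20), (2, 27), (2, 30), (3, 1), (3, 14), (3, 17), (3, 30), (4, 1), (4, 14), (4, 17), (4, 30), (5, 1), (5, 4), (5, 11), (5, 14), (5, 17), (5, 20), (5, 27), (5, 30)]
Holes: [(2, 1), (2, 4), (2, 11), (2, 14), (2, 17), (2, 20), (2, 27), (2, 30), (3, 1), (3, 14), (3, 17), (3, 30), (4, 1), (4, 14), (4, 17), (4, 30), (5, 1), (5, 4), (5, 11), (5, 14), (5, 17), (5, 20), (5, 27), (5, 30)]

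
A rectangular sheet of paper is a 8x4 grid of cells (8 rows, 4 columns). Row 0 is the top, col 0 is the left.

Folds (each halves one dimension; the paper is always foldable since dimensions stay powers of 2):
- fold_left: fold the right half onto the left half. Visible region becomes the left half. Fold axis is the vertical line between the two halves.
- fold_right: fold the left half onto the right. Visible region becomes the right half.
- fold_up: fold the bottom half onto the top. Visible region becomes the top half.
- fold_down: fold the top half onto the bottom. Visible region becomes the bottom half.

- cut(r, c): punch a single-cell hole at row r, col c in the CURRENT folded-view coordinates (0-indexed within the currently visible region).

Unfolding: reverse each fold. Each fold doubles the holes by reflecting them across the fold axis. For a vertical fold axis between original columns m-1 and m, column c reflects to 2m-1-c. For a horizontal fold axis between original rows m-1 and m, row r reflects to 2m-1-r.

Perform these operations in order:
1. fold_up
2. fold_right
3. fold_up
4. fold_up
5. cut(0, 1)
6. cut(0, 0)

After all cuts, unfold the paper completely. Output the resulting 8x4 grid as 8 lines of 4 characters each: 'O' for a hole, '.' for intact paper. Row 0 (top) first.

Answer: OOOO
OOOO
OOOO
OOOO
OOOO
OOOO
OOOO
OOOO

Derivation:
Op 1 fold_up: fold axis h@4; visible region now rows[0,4) x cols[0,4) = 4x4
Op 2 fold_right: fold axis v@2; visible region now rows[0,4) x cols[2,4) = 4x2
Op 3 fold_up: fold axis h@2; visible region now rows[0,2) x cols[2,4) = 2x2
Op 4 fold_up: fold axis h@1; visible region now rows[0,1) x cols[2,4) = 1x2
Op 5 cut(0, 1): punch at orig (0,3); cuts so far [(0, 3)]; region rows[0,1) x cols[2,4) = 1x2
Op 6 cut(0, 0): punch at orig (0,2); cuts so far [(0, 2), (0, 3)]; region rows[0,1) x cols[2,4) = 1x2
Unfold 1 (reflect across h@1): 4 holes -> [(0, 2), (0, 3), (1, 2), (1, 3)]
Unfold 2 (reflect across h@2): 8 holes -> [(0, 2), (0, 3), (1, 2), (1, 3), (2, 2), (2, 3), (3, 2), (3, 3)]
Unfold 3 (reflect across v@2): 16 holes -> [(0, 0), (0, 1), (0, 2), (0, 3), (1, 0), (1, 1), (1, 2), (1, 3), (2, 0), (2, 1), (2, 2), (2, 3), (3, 0), (3, 1), (3, 2), (3, 3)]
Unfold 4 (reflect across h@4): 32 holes -> [(0, 0), (0, 1), (0, 2), (0, 3), (1, 0), (1, 1), (1, 2), (1, 3), (2, 0), (2, 1), (2, 2), (2, 3), (3, 0), (3, 1), (3, 2), (3, 3), (4, 0), (4, 1), (4, 2), (4, 3), (5, 0), (5, 1), (5, 2), (5, 3), (6, 0), (6, 1), (6, 2), (6, 3), (7, 0), (7, 1), (7, 2), (7, 3)]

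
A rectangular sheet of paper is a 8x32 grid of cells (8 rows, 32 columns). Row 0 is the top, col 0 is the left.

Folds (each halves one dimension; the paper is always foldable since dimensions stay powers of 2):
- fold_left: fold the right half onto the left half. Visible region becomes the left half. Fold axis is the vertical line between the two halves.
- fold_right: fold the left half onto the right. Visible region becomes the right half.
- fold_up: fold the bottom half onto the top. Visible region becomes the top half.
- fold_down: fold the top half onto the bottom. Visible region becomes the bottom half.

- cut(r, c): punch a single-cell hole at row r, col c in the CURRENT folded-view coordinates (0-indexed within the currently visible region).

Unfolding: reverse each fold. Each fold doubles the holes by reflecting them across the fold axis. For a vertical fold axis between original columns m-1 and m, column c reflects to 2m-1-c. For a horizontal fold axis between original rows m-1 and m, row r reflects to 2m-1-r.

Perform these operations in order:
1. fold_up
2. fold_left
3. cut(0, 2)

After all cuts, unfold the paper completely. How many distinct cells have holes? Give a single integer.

Op 1 fold_up: fold axis h@4; visible region now rows[0,4) x cols[0,32) = 4x32
Op 2 fold_left: fold axis v@16; visible region now rows[0,4) x cols[0,16) = 4x16
Op 3 cut(0, 2): punch at orig (0,2); cuts so far [(0, 2)]; region rows[0,4) x cols[0,16) = 4x16
Unfold 1 (reflect across v@16): 2 holes -> [(0, 2), (0, 29)]
Unfold 2 (reflect across h@4): 4 holes -> [(0, 2), (0, 29), (7, 2), (7, 29)]

Answer: 4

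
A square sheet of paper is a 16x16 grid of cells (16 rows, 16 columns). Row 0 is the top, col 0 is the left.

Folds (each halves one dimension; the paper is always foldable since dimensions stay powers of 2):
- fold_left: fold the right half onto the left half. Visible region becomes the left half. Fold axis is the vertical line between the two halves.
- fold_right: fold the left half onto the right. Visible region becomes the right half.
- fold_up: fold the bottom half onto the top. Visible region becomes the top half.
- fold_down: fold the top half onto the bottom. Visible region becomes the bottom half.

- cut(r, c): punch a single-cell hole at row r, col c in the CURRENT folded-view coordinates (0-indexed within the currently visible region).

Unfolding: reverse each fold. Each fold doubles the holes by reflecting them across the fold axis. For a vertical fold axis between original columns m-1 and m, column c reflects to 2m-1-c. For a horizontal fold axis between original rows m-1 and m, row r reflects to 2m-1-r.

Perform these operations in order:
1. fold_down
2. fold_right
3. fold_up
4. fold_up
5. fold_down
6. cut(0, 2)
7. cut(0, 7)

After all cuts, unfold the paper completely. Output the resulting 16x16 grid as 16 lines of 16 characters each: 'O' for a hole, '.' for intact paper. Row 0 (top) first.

Answer: O....O....O....O
O....O....O....O
O....O....O....O
O....O....O....O
O....O....O....O
O....O....O....O
O....O....O....O
O....O....O....O
O....O....O....O
O....O....O....O
O....O....O....O
O....O....O....O
O....O....O....O
O....O....O....O
O....O....O....O
O....O....O....O

Derivation:
Op 1 fold_down: fold axis h@8; visible region now rows[8,16) x cols[0,16) = 8x16
Op 2 fold_right: fold axis v@8; visible region now rows[8,16) x cols[8,16) = 8x8
Op 3 fold_up: fold axis h@12; visible region now rows[8,12) x cols[8,16) = 4x8
Op 4 fold_up: fold axis h@10; visible region now rows[8,10) x cols[8,16) = 2x8
Op 5 fold_down: fold axis h@9; visible region now rows[9,10) x cols[8,16) = 1x8
Op 6 cut(0, 2): punch at orig (9,10); cuts so far [(9, 10)]; region rows[9,10) x cols[8,16) = 1x8
Op 7 cut(0, 7): punch at orig (9,15); cuts so far [(9, 10), (9, 15)]; region rows[9,10) x cols[8,16) = 1x8
Unfold 1 (reflect across h@9): 4 holes -> [(8, 10), (8, 15), (9, 10), (9, 15)]
Unfold 2 (reflect across h@10): 8 holes -> [(8, 10), (8, 15), (9, 10), (9, 15), (10, 10), (10, 15), (11, 10), (11, 15)]
Unfold 3 (reflect across h@12): 16 holes -> [(8, 10), (8, 15), (9, 10), (9, 15), (10, 10), (10, 15), (11, 10), (11, 15), (12, 10), (12, 15), (13, 10), (13, 15), (14, 10), (14, 15), (15, 10), (15, 15)]
Unfold 4 (reflect across v@8): 32 holes -> [(8, 0), (8, 5), (8, 10), (8, 15), (9, 0), (9, 5), (9, 10), (9, 15), (10, 0), (10, 5), (10, 10), (10, 15), (11, 0), (11, 5), (11, 10), (11, 15), (12, 0), (12, 5), (12, 10), (12, 15), (13, 0), (13, 5), (13, 10), (13, 15), (14, 0), (14, 5), (14, 10), (14, 15), (15, 0), (15, 5), (15, 10), (15, 15)]
Unfold 5 (reflect across h@8): 64 holes -> [(0, 0), (0, 5), (0, 10), (0, 15), (1, 0), (1, 5), (1, 10), (1, 15), (2, 0), (2, 5), (2, 10), (2, 15), (3, 0), (3, 5), (3, 10), (3, 15), (4, 0), (4, 5), (4, 10), (4, 15), (5, 0), (5, 5), (5, 10), (5, 15), (6, 0), (6, 5), (6, 10), (6, 15), (7, 0), (7, 5), (7, 10), (7, 15), (8, 0), (8, 5), (8, 10), (8, 15), (9, 0), (9, 5), (9, 10), (9, 15), (10, 0), (10, 5), (10, 10), (10, 15), (11, 0), (11, 5), (11, 10), (11, 15), (12, 0), (12, 5), (12, 10), (12, 15), (13, 0), (13, 5), (13, 10), (13, 15), (14, 0), (14, 5), (14, 10), (14, 15), (15, 0), (15, 5), (15, 10), (15, 15)]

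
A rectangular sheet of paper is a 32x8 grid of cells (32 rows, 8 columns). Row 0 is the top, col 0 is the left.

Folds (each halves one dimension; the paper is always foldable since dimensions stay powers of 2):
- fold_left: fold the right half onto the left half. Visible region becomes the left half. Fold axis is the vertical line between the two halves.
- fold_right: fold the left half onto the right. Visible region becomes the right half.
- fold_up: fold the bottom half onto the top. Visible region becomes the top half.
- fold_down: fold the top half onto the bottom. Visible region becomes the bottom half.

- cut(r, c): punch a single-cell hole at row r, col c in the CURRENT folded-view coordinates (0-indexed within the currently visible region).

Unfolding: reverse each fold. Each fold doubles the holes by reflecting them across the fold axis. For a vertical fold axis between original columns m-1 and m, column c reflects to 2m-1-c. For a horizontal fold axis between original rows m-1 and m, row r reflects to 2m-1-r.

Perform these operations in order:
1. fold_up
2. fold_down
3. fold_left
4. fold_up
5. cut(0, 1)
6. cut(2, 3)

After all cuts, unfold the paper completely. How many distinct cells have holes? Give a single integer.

Answer: 32

Derivation:
Op 1 fold_up: fold axis h@16; visible region now rows[0,16) x cols[0,8) = 16x8
Op 2 fold_down: fold axis h@8; visible region now rows[8,16) x cols[0,8) = 8x8
Op 3 fold_left: fold axis v@4; visible region now rows[8,16) x cols[0,4) = 8x4
Op 4 fold_up: fold axis h@12; visible region now rows[8,12) x cols[0,4) = 4x4
Op 5 cut(0, 1): punch at orig (8,1); cuts so far [(8, 1)]; region rows[8,12) x cols[0,4) = 4x4
Op 6 cut(2, 3): punch at orig (10,3); cuts so far [(8, 1), (10, 3)]; region rows[8,12) x cols[0,4) = 4x4
Unfold 1 (reflect across h@12): 4 holes -> [(8, 1), (10, 3), (13, 3), (15, 1)]
Unfold 2 (reflect across v@4): 8 holes -> [(8, 1), (8, 6), (10, 3), (10, 4), (13, 3), (13, 4), (15, 1), (15, 6)]
Unfold 3 (reflect across h@8): 16 holes -> [(0, 1), (0, 6), (2, 3), (2, 4), (5, 3), (5, 4), (7, 1), (7, 6), (8, 1), (8, 6), (10, 3), (10, 4), (13, 3), (13, 4), (15, 1), (15, 6)]
Unfold 4 (reflect across h@16): 32 holes -> [(0, 1), (0, 6), (2, 3), (2, 4), (5, 3), (5, 4), (7, 1), (7, 6), (8, 1), (8, 6), (10, 3), (10, 4), (13, 3), (13, 4), (15, 1), (15, 6), (16, 1), (16, 6), (18, 3), (18, 4), (21, 3), (21, 4), (23, 1), (23, 6), (24, 1), (24, 6), (26, 3), (26, 4), (29, 3), (29, 4), (31, 1), (31, 6)]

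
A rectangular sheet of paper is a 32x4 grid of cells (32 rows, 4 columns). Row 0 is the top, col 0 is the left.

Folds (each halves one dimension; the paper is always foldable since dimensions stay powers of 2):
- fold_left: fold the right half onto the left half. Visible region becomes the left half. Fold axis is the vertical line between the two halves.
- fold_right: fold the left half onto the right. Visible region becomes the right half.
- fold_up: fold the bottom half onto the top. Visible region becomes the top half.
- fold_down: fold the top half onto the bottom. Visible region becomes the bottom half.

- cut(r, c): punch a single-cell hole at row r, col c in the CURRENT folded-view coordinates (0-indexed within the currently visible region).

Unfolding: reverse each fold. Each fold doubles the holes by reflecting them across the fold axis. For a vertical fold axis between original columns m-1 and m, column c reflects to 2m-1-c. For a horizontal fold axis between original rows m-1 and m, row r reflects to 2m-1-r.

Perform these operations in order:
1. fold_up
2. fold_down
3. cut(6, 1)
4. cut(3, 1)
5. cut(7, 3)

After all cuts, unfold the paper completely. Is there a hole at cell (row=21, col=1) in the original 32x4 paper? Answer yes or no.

Answer: no

Derivation:
Op 1 fold_up: fold axis h@16; visible region now rows[0,16) x cols[0,4) = 16x4
Op 2 fold_down: fold axis h@8; visible region now rows[8,16) x cols[0,4) = 8x4
Op 3 cut(6, 1): punch at orig (14,1); cuts so far [(14, 1)]; region rows[8,16) x cols[0,4) = 8x4
Op 4 cut(3, 1): punch at orig (11,1); cuts so far [(11, 1), (14, 1)]; region rows[8,16) x cols[0,4) = 8x4
Op 5 cut(7, 3): punch at orig (15,3); cuts so far [(11, 1), (14, 1), (15, 3)]; region rows[8,16) x cols[0,4) = 8x4
Unfold 1 (reflect across h@8): 6 holes -> [(0, 3), (1, 1), (4, 1), (11, 1), (14, 1), (15, 3)]
Unfold 2 (reflect across h@16): 12 holes -> [(0, 3), (1, 1), (4, 1), (11, 1), (14, 1), (15, 3), (16, 3), (17, 1), (20, 1), (27, 1), (30, 1), (31, 3)]
Holes: [(0, 3), (1, 1), (4, 1), (11, 1), (14, 1), (15, 3), (16, 3), (17, 1), (20, 1), (27, 1), (30, 1), (31, 3)]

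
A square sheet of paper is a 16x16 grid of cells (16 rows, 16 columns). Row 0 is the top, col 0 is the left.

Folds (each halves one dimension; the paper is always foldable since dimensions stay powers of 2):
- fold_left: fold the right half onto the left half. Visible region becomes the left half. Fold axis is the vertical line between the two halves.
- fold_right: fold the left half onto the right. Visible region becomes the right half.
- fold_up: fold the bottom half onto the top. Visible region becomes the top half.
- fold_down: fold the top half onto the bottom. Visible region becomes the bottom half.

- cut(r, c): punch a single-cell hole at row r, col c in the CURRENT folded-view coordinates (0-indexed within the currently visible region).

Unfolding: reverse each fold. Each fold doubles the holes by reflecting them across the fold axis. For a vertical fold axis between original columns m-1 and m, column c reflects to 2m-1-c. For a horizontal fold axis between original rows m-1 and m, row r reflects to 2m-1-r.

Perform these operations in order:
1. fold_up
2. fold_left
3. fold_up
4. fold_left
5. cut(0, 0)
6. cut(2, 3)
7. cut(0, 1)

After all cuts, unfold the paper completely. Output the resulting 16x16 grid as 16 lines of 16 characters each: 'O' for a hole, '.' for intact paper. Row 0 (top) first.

Op 1 fold_up: fold axis h@8; visible region now rows[0,8) x cols[0,16) = 8x16
Op 2 fold_left: fold axis v@8; visible region now rows[0,8) x cols[0,8) = 8x8
Op 3 fold_up: fold axis h@4; visible region now rows[0,4) x cols[0,8) = 4x8
Op 4 fold_left: fold axis v@4; visible region now rows[0,4) x cols[0,4) = 4x4
Op 5 cut(0, 0): punch at orig (0,0); cuts so far [(0, 0)]; region rows[0,4) x cols[0,4) = 4x4
Op 6 cut(2, 3): punch at orig (2,3); cuts so far [(0, 0), (2, 3)]; region rows[0,4) x cols[0,4) = 4x4
Op 7 cut(0, 1): punch at orig (0,1); cuts so far [(0, 0), (0, 1), (2, 3)]; region rows[0,4) x cols[0,4) = 4x4
Unfold 1 (reflect across v@4): 6 holes -> [(0, 0), (0, 1), (0, 6), (0, 7), (2, 3), (2, 4)]
Unfold 2 (reflect across h@4): 12 holes -> [(0, 0), (0, 1), (0, 6), (0, 7), (2, 3), (2, 4), (5, 3), (5, 4), (7, 0), (7, 1), (7, 6), (7, 7)]
Unfold 3 (reflect across v@8): 24 holes -> [(0, 0), (0, 1), (0, 6), (0, 7), (0, 8), (0, 9), (0, 14), (0, 15), (2, 3), (2, 4), (2, 11), (2, 12), (5, 3), (5, 4), (5, 11), (5, 12), (7, 0), (7, 1), (7, 6), (7, 7), (7, 8), (7, 9), (7, 14), (7, 15)]
Unfold 4 (reflect across h@8): 48 holes -> [(0, 0), (0, 1), (0, 6), (0, 7), (0, 8), (0, 9), (0, 14), (0, 15), (2, 3), (2, 4), (2, 11), (2, 12), (5, 3), (5, 4), (5, 11), (5, 12), (7, 0), (7, 1), (7, 6), (7, 7), (7, 8), (7, 9), (7, 14), (7, 15), (8, 0), (8, 1), (8, 6), (8, 7), (8, 8), (8, 9), (8, 14), (8, 15), (10, 3), (10, 4), (10, 11), (10, 12), (13, 3), (13, 4), (13, 11), (13, 12), (15, 0), (15, 1), (15, 6), (15, 7), (15, 8), (15, 9), (15, 14), (15, 15)]

Answer: OO....OOOO....OO
................
...OO......OO...
................
................
...OO......OO...
................
OO....OOOO....OO
OO....OOOO....OO
................
...OO......OO...
................
................
...OO......OO...
................
OO....OOOO....OO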